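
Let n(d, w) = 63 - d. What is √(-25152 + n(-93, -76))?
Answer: 2*I*√6249 ≈ 158.1*I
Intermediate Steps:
√(-25152 + n(-93, -76)) = √(-25152 + (63 - 1*(-93))) = √(-25152 + (63 + 93)) = √(-25152 + 156) = √(-24996) = 2*I*√6249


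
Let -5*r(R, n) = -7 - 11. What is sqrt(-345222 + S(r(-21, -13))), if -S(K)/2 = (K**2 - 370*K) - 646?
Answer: I*sqrt(8532298)/5 ≈ 584.2*I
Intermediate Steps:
r(R, n) = 18/5 (r(R, n) = -(-7 - 11)/5 = -1/5*(-18) = 18/5)
S(K) = 1292 - 2*K**2 + 740*K (S(K) = -2*((K**2 - 370*K) - 646) = -2*(-646 + K**2 - 370*K) = 1292 - 2*K**2 + 740*K)
sqrt(-345222 + S(r(-21, -13))) = sqrt(-345222 + (1292 - 2*(18/5)**2 + 740*(18/5))) = sqrt(-345222 + (1292 - 2*324/25 + 2664)) = sqrt(-345222 + (1292 - 648/25 + 2664)) = sqrt(-345222 + 98252/25) = sqrt(-8532298/25) = I*sqrt(8532298)/5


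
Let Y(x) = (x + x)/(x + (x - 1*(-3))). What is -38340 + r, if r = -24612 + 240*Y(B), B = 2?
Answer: -439704/7 ≈ -62815.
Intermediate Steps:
Y(x) = 2*x/(3 + 2*x) (Y(x) = (2*x)/(x + (x + 3)) = (2*x)/(x + (3 + x)) = (2*x)/(3 + 2*x) = 2*x/(3 + 2*x))
r = -171324/7 (r = -24612 + 240*(2*2/(3 + 2*2)) = -24612 + 240*(2*2/(3 + 4)) = -24612 + 240*(2*2/7) = -24612 + 240*(2*2*(⅐)) = -24612 + 240*(4/7) = -24612 + 960/7 = -171324/7 ≈ -24475.)
-38340 + r = -38340 - 171324/7 = -439704/7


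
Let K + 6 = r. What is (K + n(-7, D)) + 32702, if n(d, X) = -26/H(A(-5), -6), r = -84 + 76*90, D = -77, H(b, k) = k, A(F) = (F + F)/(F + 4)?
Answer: 118369/3 ≈ 39456.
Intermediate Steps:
A(F) = 2*F/(4 + F) (A(F) = (2*F)/(4 + F) = 2*F/(4 + F))
r = 6756 (r = -84 + 6840 = 6756)
K = 6750 (K = -6 + 6756 = 6750)
n(d, X) = 13/3 (n(d, X) = -26/(-6) = -26*(-⅙) = 13/3)
(K + n(-7, D)) + 32702 = (6750 + 13/3) + 32702 = 20263/3 + 32702 = 118369/3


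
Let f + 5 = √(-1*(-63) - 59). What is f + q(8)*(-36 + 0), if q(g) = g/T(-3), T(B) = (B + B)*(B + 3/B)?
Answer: -15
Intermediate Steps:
T(B) = 2*B*(B + 3/B) (T(B) = (2*B)*(B + 3/B) = 2*B*(B + 3/B))
f = -3 (f = -5 + √(-1*(-63) - 59) = -5 + √(63 - 59) = -5 + √4 = -5 + 2 = -3)
q(g) = g/24 (q(g) = g/(6 + 2*(-3)²) = g/(6 + 2*9) = g/(6 + 18) = g/24)
f + q(8)*(-36 + 0) = -3 + ((1/24)*8)*(-36 + 0) = -3 + (⅓)*(-36) = -3 - 12 = -15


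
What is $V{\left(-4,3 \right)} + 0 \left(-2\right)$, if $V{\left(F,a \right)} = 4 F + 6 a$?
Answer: $2$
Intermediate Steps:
$V{\left(-4,3 \right)} + 0 \left(-2\right) = \left(4 \left(-4\right) + 6 \cdot 3\right) + 0 \left(-2\right) = \left(-16 + 18\right) + 0 = 2 + 0 = 2$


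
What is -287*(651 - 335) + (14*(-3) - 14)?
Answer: -90748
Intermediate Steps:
-287*(651 - 335) + (14*(-3) - 14) = -287*316 + (-42 - 14) = -90692 - 56 = -90748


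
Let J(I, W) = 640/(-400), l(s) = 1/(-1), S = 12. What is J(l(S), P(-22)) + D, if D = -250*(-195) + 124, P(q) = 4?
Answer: 244362/5 ≈ 48872.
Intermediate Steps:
D = 48874 (D = 48750 + 124 = 48874)
l(s) = -1
J(I, W) = -8/5 (J(I, W) = 640*(-1/400) = -8/5)
J(l(S), P(-22)) + D = -8/5 + 48874 = 244362/5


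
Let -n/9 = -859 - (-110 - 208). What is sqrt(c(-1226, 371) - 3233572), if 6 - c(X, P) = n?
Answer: I*sqrt(3238435) ≈ 1799.6*I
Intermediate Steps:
n = 4869 (n = -9*(-859 - (-110 - 208)) = -9*(-859 - 1*(-318)) = -9*(-859 + 318) = -9*(-541) = 4869)
c(X, P) = -4863 (c(X, P) = 6 - 1*4869 = 6 - 4869 = -4863)
sqrt(c(-1226, 371) - 3233572) = sqrt(-4863 - 3233572) = sqrt(-3238435) = I*sqrt(3238435)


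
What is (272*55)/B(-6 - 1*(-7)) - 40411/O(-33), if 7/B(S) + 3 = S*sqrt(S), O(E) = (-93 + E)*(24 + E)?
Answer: -4887451/1134 ≈ -4309.9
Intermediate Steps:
B(S) = 7/(-3 + S**(3/2)) (B(S) = 7/(-3 + S*sqrt(S)) = 7/(-3 + S**(3/2)))
(272*55)/B(-6 - 1*(-7)) - 40411/O(-33) = (272*55)/((7/(-3 + (-6 - 1*(-7))**(3/2)))) - 40411/(-2232 + (-33)**2 - 69*(-33)) = 14960/((7/(-3 + (-6 + 7)**(3/2)))) - 40411/(-2232 + 1089 + 2277) = 14960/((7/(-3 + 1**(3/2)))) - 40411/1134 = 14960/((7/(-3 + 1))) - 40411*1/1134 = 14960/((7/(-2))) - 5773/162 = 14960/((7*(-1/2))) - 5773/162 = 14960/(-7/2) - 5773/162 = 14960*(-2/7) - 5773/162 = -29920/7 - 5773/162 = -4887451/1134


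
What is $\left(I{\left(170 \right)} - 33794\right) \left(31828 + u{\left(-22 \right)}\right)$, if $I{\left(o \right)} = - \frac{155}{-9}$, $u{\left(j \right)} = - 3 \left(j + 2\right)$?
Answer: $- \frac{9693665008}{9} \approx -1.0771 \cdot 10^{9}$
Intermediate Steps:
$u{\left(j \right)} = -6 - 3 j$ ($u{\left(j \right)} = - 3 \left(2 + j\right) = -6 - 3 j$)
$I{\left(o \right)} = \frac{155}{9}$ ($I{\left(o \right)} = \left(-155\right) \left(- \frac{1}{9}\right) = \frac{155}{9}$)
$\left(I{\left(170 \right)} - 33794\right) \left(31828 + u{\left(-22 \right)}\right) = \left(\frac{155}{9} - 33794\right) \left(31828 - -60\right) = - \frac{303991 \left(31828 + \left(-6 + 66\right)\right)}{9} = - \frac{303991 \left(31828 + 60\right)}{9} = \left(- \frac{303991}{9}\right) 31888 = - \frac{9693665008}{9}$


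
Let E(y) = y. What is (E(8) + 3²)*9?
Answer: 153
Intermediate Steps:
(E(8) + 3²)*9 = (8 + 3²)*9 = (8 + 9)*9 = 17*9 = 153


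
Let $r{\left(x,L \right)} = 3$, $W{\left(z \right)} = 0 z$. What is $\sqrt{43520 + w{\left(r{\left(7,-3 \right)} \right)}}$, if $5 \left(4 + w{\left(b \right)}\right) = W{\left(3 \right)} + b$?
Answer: $\frac{\sqrt{1087915}}{5} \approx 208.61$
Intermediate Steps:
$W{\left(z \right)} = 0$
$w{\left(b \right)} = -4 + \frac{b}{5}$ ($w{\left(b \right)} = -4 + \frac{0 + b}{5} = -4 + \frac{b}{5}$)
$\sqrt{43520 + w{\left(r{\left(7,-3 \right)} \right)}} = \sqrt{43520 + \left(-4 + \frac{1}{5} \cdot 3\right)} = \sqrt{43520 + \left(-4 + \frac{3}{5}\right)} = \sqrt{43520 - \frac{17}{5}} = \sqrt{\frac{217583}{5}} = \frac{\sqrt{1087915}}{5}$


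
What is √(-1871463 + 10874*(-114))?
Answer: I*√3111099 ≈ 1763.8*I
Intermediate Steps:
√(-1871463 + 10874*(-114)) = √(-1871463 - 1239636) = √(-3111099) = I*√3111099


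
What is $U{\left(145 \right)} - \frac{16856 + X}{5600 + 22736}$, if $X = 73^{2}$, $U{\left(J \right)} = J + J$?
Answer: $\frac{8195255}{28336} \approx 289.22$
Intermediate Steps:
$U{\left(J \right)} = 2 J$
$X = 5329$
$U{\left(145 \right)} - \frac{16856 + X}{5600 + 22736} = 2 \cdot 145 - \frac{16856 + 5329}{5600 + 22736} = 290 - \frac{22185}{28336} = \frac{8195255}{28336}$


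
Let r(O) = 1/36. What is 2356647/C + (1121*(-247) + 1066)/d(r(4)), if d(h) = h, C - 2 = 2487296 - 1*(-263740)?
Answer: -27316583522481/2751038 ≈ -9.9296e+6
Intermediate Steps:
C = 2751038 (C = 2 + (2487296 - 1*(-263740)) = 2 + (2487296 + 263740) = 2 + 2751036 = 2751038)
r(O) = 1/36
2356647/C + (1121*(-247) + 1066)/d(r(4)) = 2356647/2751038 + (1121*(-247) + 1066)/(1/36) = 2356647*(1/2751038) + (-276887 + 1066)*36 = 2356647/2751038 - 275821*36 = 2356647/2751038 - 9929556 = -27316583522481/2751038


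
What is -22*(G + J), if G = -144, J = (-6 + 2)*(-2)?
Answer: 2992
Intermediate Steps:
J = 8 (J = -4*(-2) = 8)
-22*(G + J) = -22*(-144 + 8) = -22*(-136) = 2992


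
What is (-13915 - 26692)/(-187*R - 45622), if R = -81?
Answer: 40607/30475 ≈ 1.3325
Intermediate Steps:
(-13915 - 26692)/(-187*R - 45622) = (-13915 - 26692)/(-187*(-81) - 45622) = -40607/(15147 - 45622) = -40607/(-30475) = -40607*(-1/30475) = 40607/30475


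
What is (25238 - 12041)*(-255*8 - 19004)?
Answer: -277717668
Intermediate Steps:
(25238 - 12041)*(-255*8 - 19004) = 13197*(-2040 - 19004) = 13197*(-21044) = -277717668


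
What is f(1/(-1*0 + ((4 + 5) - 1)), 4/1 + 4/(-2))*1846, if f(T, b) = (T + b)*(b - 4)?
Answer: -15691/2 ≈ -7845.5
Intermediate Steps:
f(T, b) = (-4 + b)*(T + b) (f(T, b) = (T + b)*(-4 + b) = (-4 + b)*(T + b))
f(1/(-1*0 + ((4 + 5) - 1)), 4/1 + 4/(-2))*1846 = ((4/1 + 4/(-2))² - 4/(-1*0 + ((4 + 5) - 1)) - 4*(4/1 + 4/(-2)) + (4/1 + 4/(-2))/(-1*0 + ((4 + 5) - 1)))*1846 = ((4*1 + 4*(-½))² - 4/(0 + (9 - 1)) - 4*(4*1 + 4*(-½)) + (4*1 + 4*(-½))/(0 + (9 - 1)))*1846 = ((4 - 2)² - 4/(0 + 8) - 4*(4 - 2) + (4 - 2)/(0 + 8))*1846 = (2² - 4/8 - 4*2 + 2/8)*1846 = (4 - 4*⅛ - 8 + (⅛)*2)*1846 = (4 - ½ - 8 + ¼)*1846 = -17/4*1846 = -15691/2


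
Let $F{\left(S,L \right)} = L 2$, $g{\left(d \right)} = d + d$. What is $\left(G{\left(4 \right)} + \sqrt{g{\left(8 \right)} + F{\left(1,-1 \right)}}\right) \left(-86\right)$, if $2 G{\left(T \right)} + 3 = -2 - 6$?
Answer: $473 - 86 \sqrt{14} \approx 151.22$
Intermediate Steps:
$g{\left(d \right)} = 2 d$
$F{\left(S,L \right)} = 2 L$
$G{\left(T \right)} = - \frac{11}{2}$ ($G{\left(T \right)} = - \frac{3}{2} + \frac{-2 - 6}{2} = - \frac{3}{2} + \frac{1}{2} \left(-8\right) = - \frac{3}{2} - 4 = - \frac{11}{2}$)
$\left(G{\left(4 \right)} + \sqrt{g{\left(8 \right)} + F{\left(1,-1 \right)}}\right) \left(-86\right) = \left(- \frac{11}{2} + \sqrt{2 \cdot 8 + 2 \left(-1\right)}\right) \left(-86\right) = \left(- \frac{11}{2} + \sqrt{16 - 2}\right) \left(-86\right) = \left(- \frac{11}{2} + \sqrt{14}\right) \left(-86\right) = 473 - 86 \sqrt{14}$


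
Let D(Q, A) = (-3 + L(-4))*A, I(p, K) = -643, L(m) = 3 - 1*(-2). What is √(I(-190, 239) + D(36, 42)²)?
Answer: 11*√53 ≈ 80.081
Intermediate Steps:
L(m) = 5 (L(m) = 3 + 2 = 5)
D(Q, A) = 2*A (D(Q, A) = (-3 + 5)*A = 2*A)
√(I(-190, 239) + D(36, 42)²) = √(-643 + (2*42)²) = √(-643 + 84²) = √(-643 + 7056) = √6413 = 11*√53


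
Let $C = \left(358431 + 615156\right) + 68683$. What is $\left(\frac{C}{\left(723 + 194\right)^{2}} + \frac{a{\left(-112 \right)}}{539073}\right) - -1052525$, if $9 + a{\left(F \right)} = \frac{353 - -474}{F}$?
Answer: $\frac{7633771671061257115}{7252808894352} \approx 1.0525 \cdot 10^{6}$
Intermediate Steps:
$a{\left(F \right)} = -9 + \frac{827}{F}$ ($a{\left(F \right)} = -9 + \frac{353 - -474}{F} = -9 + \frac{353 + 474}{F} = -9 + \frac{827}{F}$)
$C = 1042270$ ($C = 973587 + 68683 = 1042270$)
$\left(\frac{C}{\left(723 + 194\right)^{2}} + \frac{a{\left(-112 \right)}}{539073}\right) - -1052525 = \left(\frac{1042270}{\left(723 + 194\right)^{2}} + \frac{-9 + \frac{827}{-112}}{539073}\right) - -1052525 = \left(\frac{1042270}{917^{2}} + \left(-9 + 827 \left(- \frac{1}{112}\right)\right) \frac{1}{539073}\right) + 1052525 = \left(\frac{1042270}{840889} + \left(-9 - \frac{827}{112}\right) \frac{1}{539073}\right) + 1052525 = \left(1042270 \cdot \frac{1}{840889} - \frac{1835}{60376176}\right) + 1052525 = \left(\frac{1042270}{840889} - \frac{1835}{60376176}\right) + 1052525 = \frac{8989533418315}{7252808894352} + 1052525 = \frac{7633771671061257115}{7252808894352}$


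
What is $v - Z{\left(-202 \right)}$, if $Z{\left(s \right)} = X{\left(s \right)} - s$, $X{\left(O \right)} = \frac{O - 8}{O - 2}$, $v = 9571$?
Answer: $\frac{318511}{34} \approx 9368.0$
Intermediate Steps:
$X{\left(O \right)} = \frac{-8 + O}{-2 + O}$
$Z{\left(s \right)} = - s + \frac{-8 + s}{-2 + s}$ ($Z{\left(s \right)} = \frac{-8 + s}{-2 + s} - s = - s + \frac{-8 + s}{-2 + s}$)
$v - Z{\left(-202 \right)} = 9571 - \frac{-8 - 202 - - 202 \left(-2 - 202\right)}{-2 - 202} = 9571 - \frac{-8 - 202 - \left(-202\right) \left(-204\right)}{-204} = 9571 - - \frac{-8 - 202 - 41208}{204} = 9571 - \left(- \frac{1}{204}\right) \left(-41418\right) = 9571 - \frac{6903}{34} = \frac{318511}{34}$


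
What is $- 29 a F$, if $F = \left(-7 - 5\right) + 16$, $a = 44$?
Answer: $-5104$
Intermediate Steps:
$F = 4$ ($F = -12 + 16 = 4$)
$- 29 a F = \left(-29\right) 44 \cdot 4 = \left(-1276\right) 4 = -5104$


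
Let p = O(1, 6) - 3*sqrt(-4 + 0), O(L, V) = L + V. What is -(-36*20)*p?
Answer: 5040 - 4320*I ≈ 5040.0 - 4320.0*I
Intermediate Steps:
p = 7 - 6*I (p = (1 + 6) - 3*sqrt(-4 + 0) = 7 - 6*I ≈ 7.0 - 6.0*I)
-(-36*20)*p = -(-36*20)*(7 - 6*I) = -(-720)*(7 - 6*I) = -(-5040 + 4320*I) = 5040 - 4320*I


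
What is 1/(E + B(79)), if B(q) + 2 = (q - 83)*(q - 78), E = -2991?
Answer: -1/2997 ≈ -0.00033367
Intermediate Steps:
B(q) = -2 + (-83 + q)*(-78 + q) (B(q) = -2 + (q - 83)*(q - 78) = -2 + (-83 + q)*(-78 + q))
1/(E + B(79)) = 1/(-2991 + (6472 + 79² - 161*79)) = 1/(-2991 + (6472 + 6241 - 12719)) = 1/(-2991 - 6) = 1/(-2997) = -1/2997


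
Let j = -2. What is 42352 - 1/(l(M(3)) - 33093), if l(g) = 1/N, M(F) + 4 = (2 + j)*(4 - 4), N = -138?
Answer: 193414596058/4566835 ≈ 42352.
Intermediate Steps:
M(F) = -4 (M(F) = -4 + (2 - 2)*(4 - 4) = -4 + 0*0 = -4 + 0 = -4)
l(g) = -1/138 (l(g) = 1/(-138) = -1/138)
42352 - 1/(l(M(3)) - 33093) = 42352 - 1/(-1/138 - 33093) = 42352 - 1/(-4566835/138) = 42352 - 1*(-138/4566835) = 42352 + 138/4566835 = 193414596058/4566835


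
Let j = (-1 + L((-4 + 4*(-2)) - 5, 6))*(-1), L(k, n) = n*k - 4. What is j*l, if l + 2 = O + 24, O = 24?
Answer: 4922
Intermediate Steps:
L(k, n) = -4 + k*n (L(k, n) = k*n - 4 = -4 + k*n)
l = 46 (l = -2 + (24 + 24) = -2 + 48 = 46)
j = 107 (j = (-1 + (-4 + ((-4 + 4*(-2)) - 5)*6))*(-1) = (-1 + (-4 + ((-4 - 8) - 5)*6))*(-1) = (-1 + (-4 + (-12 - 5)*6))*(-1) = (-1 + (-4 - 17*6))*(-1) = (-1 + (-4 - 102))*(-1) = (-1 - 106)*(-1) = -107*(-1) = 107)
j*l = 107*46 = 4922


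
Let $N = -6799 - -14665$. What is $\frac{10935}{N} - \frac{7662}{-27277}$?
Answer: $\frac{39838143}{23840098} \approx 1.6711$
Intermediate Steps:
$N = 7866$ ($N = -6799 + 14665 = 7866$)
$\frac{10935}{N} - \frac{7662}{-27277} = \frac{10935}{7866} - \frac{7662}{-27277} = 10935 \cdot \frac{1}{7866} - - \frac{7662}{27277} = \frac{1215}{874} + \frac{7662}{27277} = \frac{39838143}{23840098}$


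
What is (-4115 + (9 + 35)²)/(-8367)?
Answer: 2179/8367 ≈ 0.26043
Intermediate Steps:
(-4115 + (9 + 35)²)/(-8367) = (-4115 + 44²)*(-1/8367) = (-4115 + 1936)*(-1/8367) = -2179*(-1/8367) = 2179/8367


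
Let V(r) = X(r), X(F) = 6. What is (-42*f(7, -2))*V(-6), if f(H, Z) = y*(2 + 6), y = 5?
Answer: -10080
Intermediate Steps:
f(H, Z) = 40 (f(H, Z) = 5*(2 + 6) = 5*8 = 40)
V(r) = 6
(-42*f(7, -2))*V(-6) = -42*40*6 = -1680*6 = -10080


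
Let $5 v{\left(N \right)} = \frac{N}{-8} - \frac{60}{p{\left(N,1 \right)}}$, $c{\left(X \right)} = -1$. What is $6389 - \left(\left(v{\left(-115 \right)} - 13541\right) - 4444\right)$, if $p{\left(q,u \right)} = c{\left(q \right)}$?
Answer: $\frac{194873}{8} \approx 24359.0$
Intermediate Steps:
$p{\left(q,u \right)} = -1$
$v{\left(N \right)} = 12 - \frac{N}{40}$ ($v{\left(N \right)} = \frac{\frac{N}{-8} - \frac{60}{-1}}{5} = \frac{N \left(- \frac{1}{8}\right) - -60}{5} = \frac{- \frac{N}{8} + 60}{5} = \frac{60 - \frac{N}{8}}{5} = 12 - \frac{N}{40}$)
$6389 - \left(\left(v{\left(-115 \right)} - 13541\right) - 4444\right) = 6389 - \left(\left(\left(12 - - \frac{23}{8}\right) - 13541\right) - 4444\right) = 6389 - \left(\left(\left(12 + \frac{23}{8}\right) - 13541\right) - 4444\right) = 6389 - \left(\left(\frac{119}{8} - 13541\right) - 4444\right) = 6389 - \left(- \frac{108209}{8} - 4444\right) = 6389 - - \frac{143761}{8} = 6389 + \frac{143761}{8} = \frac{194873}{8}$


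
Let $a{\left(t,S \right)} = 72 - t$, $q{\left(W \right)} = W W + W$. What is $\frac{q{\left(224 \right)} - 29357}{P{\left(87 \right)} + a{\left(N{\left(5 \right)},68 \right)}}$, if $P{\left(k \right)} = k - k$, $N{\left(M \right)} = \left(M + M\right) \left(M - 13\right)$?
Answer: $\frac{21043}{152} \approx 138.44$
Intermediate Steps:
$q{\left(W \right)} = W + W^{2}$ ($q{\left(W \right)} = W^{2} + W = W + W^{2}$)
$N{\left(M \right)} = 2 M \left(-13 + M\right)$
$P{\left(k \right)} = 0$
$\frac{q{\left(224 \right)} - 29357}{P{\left(87 \right)} + a{\left(N{\left(5 \right)},68 \right)}} = \frac{224 \left(1 + 224\right) - 29357}{0 - \left(-72 + 2 \cdot 5 \left(-13 + 5\right)\right)} = \frac{224 \cdot 225 - 29357}{0 - \left(-72 + 2 \cdot 5 \left(-8\right)\right)} = \frac{50400 - 29357}{0 + \left(72 - -80\right)} = \frac{21043}{0 + \left(72 + 80\right)} = \frac{21043}{0 + 152} = \frac{21043}{152}$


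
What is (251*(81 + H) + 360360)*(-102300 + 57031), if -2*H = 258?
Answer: -15767735928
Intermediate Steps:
H = -129 (H = -½*258 = -129)
(251*(81 + H) + 360360)*(-102300 + 57031) = (251*(81 - 129) + 360360)*(-102300 + 57031) = (251*(-48) + 360360)*(-45269) = (-12048 + 360360)*(-45269) = 348312*(-45269) = -15767735928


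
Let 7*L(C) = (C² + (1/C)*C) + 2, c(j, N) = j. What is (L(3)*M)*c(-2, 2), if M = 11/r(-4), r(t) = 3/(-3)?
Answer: 264/7 ≈ 37.714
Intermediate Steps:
r(t) = -1 (r(t) = 3*(-⅓) = -1)
L(C) = 3/7 + C²/7 (L(C) = ((C² + (1/C)*C) + 2)/7 = ((C² + C/C) + 2)/7 = ((C² + 1) + 2)/7 = ((1 + C²) + 2)/7 = (3 + C²)/7 = 3/7 + C²/7)
M = -11 (M = 11/(-1) = 11*(-1) = -11)
(L(3)*M)*c(-2, 2) = ((3/7 + (⅐)*3²)*(-11))*(-2) = ((3/7 + (⅐)*9)*(-11))*(-2) = ((3/7 + 9/7)*(-11))*(-2) = ((12/7)*(-11))*(-2) = -132/7*(-2) = 264/7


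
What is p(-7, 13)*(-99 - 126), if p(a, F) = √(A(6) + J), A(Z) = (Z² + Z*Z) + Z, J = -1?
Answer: -225*√77 ≈ -1974.4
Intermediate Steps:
A(Z) = Z + 2*Z² (A(Z) = (Z² + Z²) + Z = 2*Z² + Z = Z + 2*Z²)
p(a, F) = √77 (p(a, F) = √(6*(1 + 2*6) - 1) = √(6*(1 + 12) - 1) = √(6*13 - 1) = √(78 - 1) = √77)
p(-7, 13)*(-99 - 126) = √77*(-99 - 126) = √77*(-225) = -225*√77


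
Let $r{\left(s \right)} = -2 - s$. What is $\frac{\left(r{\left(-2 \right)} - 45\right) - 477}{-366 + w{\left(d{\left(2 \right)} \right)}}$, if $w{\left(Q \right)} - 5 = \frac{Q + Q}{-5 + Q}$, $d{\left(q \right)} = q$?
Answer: $\frac{1566}{1087} \approx 1.4407$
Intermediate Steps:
$w{\left(Q \right)} = 5 + \frac{2 Q}{-5 + Q}$ ($w{\left(Q \right)} = 5 + \frac{Q + Q}{-5 + Q} = 5 + \frac{2 Q}{-5 + Q}$)
$\frac{\left(r{\left(-2 \right)} - 45\right) - 477}{-366 + w{\left(d{\left(2 \right)} \right)}} = \frac{\left(\left(-2 - -2\right) - 45\right) - 477}{-366 + \frac{-25 + 7 \cdot 2}{-5 + 2}} = \frac{\left(\left(-2 + 2\right) - 45\right) - 477}{-366 + \frac{-25 + 14}{-3}} = \frac{\left(0 - 45\right) - 477}{-366 - - \frac{11}{3}} = \frac{-45 - 477}{-366 + \frac{11}{3}} = - \frac{522}{- \frac{1087}{3}} = \left(-522\right) \left(- \frac{3}{1087}\right) = \frac{1566}{1087}$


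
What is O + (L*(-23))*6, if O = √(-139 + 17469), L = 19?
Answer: -2622 + √17330 ≈ -2490.4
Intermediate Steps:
O = √17330 ≈ 131.64
O + (L*(-23))*6 = √17330 + (19*(-23))*6 = √17330 - 437*6 = √17330 - 2622 = -2622 + √17330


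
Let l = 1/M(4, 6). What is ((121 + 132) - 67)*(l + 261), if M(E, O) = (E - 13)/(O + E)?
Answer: 145018/3 ≈ 48339.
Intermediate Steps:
M(E, O) = (-13 + E)/(E + O)
l = -10/9 (l = 1/((-13 + 4)/(4 + 6)) = 1/(-9/10) = -10/9 ≈ -1.1111)
((121 + 132) - 67)*(l + 261) = ((121 + 132) - 67)*(-10/9 + 261) = (253 - 67)*(2339/9) = 186*(2339/9) = 145018/3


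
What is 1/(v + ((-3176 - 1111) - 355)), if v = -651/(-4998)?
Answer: -238/1104765 ≈ -0.00021543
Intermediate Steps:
v = 31/238 (v = -651*(-1/4998) = 31/238 ≈ 0.13025)
1/(v + ((-3176 - 1111) - 355)) = 1/(31/238 + ((-3176 - 1111) - 355)) = 1/(31/238 + (-4287 - 355)) = 1/(31/238 - 4642) = 1/(-1104765/238) = -238/1104765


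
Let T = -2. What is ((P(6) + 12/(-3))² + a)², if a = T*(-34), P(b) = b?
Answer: 5184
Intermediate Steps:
a = 68 (a = -2*(-34) = 68)
((P(6) + 12/(-3))² + a)² = ((6 + 12/(-3))² + 68)² = ((6 + 12*(-⅓))² + 68)² = ((6 - 4)² + 68)² = (2² + 68)² = (4 + 68)² = 72² = 5184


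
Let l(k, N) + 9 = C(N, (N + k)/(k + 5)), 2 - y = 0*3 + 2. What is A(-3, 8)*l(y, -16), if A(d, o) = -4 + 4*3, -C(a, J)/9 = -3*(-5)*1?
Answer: -1152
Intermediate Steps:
y = 0 (y = 2 - (0*3 + 2) = 2 - (0 + 2) = 2 - 1*2 = 2 - 2 = 0)
C(a, J) = -135 (C(a, J) = -9*(-3*(-5)) = -135)
l(k, N) = -144 (l(k, N) = -9 - 135 = -144)
A(d, o) = 8 (A(d, o) = -4 + 12 = 8)
A(-3, 8)*l(y, -16) = 8*(-144) = -1152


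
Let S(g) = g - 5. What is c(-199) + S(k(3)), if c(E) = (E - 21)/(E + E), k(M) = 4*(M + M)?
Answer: 3891/199 ≈ 19.553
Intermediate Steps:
k(M) = 8*M (k(M) = 4*(2*M) = 8*M)
S(g) = -5 + g
c(E) = (-21 + E)/(2*E) (c(E) = (-21 + E)/((2*E)) = (-21 + E)*(1/(2*E)) = (-21 + E)/(2*E))
c(-199) + S(k(3)) = (1/2)*(-21 - 199)/(-199) + (-5 + 8*3) = (1/2)*(-1/199)*(-220) + (-5 + 24) = 110/199 + 19 = 3891/199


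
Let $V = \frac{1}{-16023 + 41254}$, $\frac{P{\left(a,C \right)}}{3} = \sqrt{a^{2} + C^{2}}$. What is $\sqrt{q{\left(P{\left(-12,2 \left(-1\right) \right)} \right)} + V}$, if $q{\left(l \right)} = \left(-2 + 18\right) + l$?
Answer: $\frac{\sqrt{10185679007 + 3819620166 \sqrt{37}}}{25231} \approx 7.2455$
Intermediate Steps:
$P{\left(a,C \right)} = 3 \sqrt{C^{2} + a^{2}}$ ($P{\left(a,C \right)} = 3 \sqrt{a^{2} + C^{2}} = 3 \sqrt{C^{2} + a^{2}}$)
$q{\left(l \right)} = 16 + l$
$V = \frac{1}{25231} \approx 3.9634 \cdot 10^{-5}$
$\sqrt{q{\left(P{\left(-12,2 \left(-1\right) \right)} \right)} + V} = \sqrt{\left(16 + 3 \sqrt{\left(2 \left(-1\right)\right)^{2} + \left(-12\right)^{2}}\right) + \frac{1}{25231}} = \sqrt{\left(16 + 3 \sqrt{\left(-2\right)^{2} + 144}\right) + \frac{1}{25231}} = \sqrt{\left(16 + 3 \sqrt{4 + 144}\right) + \frac{1}{25231}} = \sqrt{\left(16 + 3 \sqrt{148}\right) + \frac{1}{25231}} = \sqrt{\left(16 + 3 \cdot 2 \sqrt{37}\right) + \frac{1}{25231}} = \sqrt{\left(16 + 6 \sqrt{37}\right) + \frac{1}{25231}} = \sqrt{\frac{403697}{25231} + 6 \sqrt{37}}$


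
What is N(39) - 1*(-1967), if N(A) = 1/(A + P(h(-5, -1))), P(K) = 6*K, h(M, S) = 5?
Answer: 135724/69 ≈ 1967.0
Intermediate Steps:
N(A) = 1/(30 + A) (N(A) = 1/(A + 6*5) = 1/(A + 30) = 1/(30 + A))
N(39) - 1*(-1967) = 1/(30 + 39) - 1*(-1967) = 1/69 + 1967 = 135724/69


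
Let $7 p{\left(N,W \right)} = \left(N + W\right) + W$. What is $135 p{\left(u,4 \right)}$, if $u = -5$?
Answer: $\frac{405}{7} \approx 57.857$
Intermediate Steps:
$p{\left(N,W \right)} = \frac{N}{7} + \frac{2 W}{7}$ ($p{\left(N,W \right)} = \frac{\left(N + W\right) + W}{7} = \frac{N + 2 W}{7} = \frac{N}{7} + \frac{2 W}{7}$)
$135 p{\left(u,4 \right)} = 135 \left(\frac{1}{7} \left(-5\right) + \frac{2}{7} \cdot 4\right) = 135 \left(- \frac{5}{7} + \frac{8}{7}\right) = 135 \cdot \frac{3}{7} = \frac{405}{7}$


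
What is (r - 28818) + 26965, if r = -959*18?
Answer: -19115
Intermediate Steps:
r = -17262
(r - 28818) + 26965 = (-17262 - 28818) + 26965 = -46080 + 26965 = -19115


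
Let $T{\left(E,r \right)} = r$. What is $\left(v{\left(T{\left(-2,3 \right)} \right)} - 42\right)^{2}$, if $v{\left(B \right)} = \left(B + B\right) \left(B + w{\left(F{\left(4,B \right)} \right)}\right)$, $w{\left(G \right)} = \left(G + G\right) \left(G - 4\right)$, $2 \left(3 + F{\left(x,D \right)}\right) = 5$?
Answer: $9$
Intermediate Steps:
$F{\left(x,D \right)} = - \frac{1}{2}$ ($F{\left(x,D \right)} = -3 + \frac{1}{2} \cdot 5 = -3 + \frac{5}{2} = - \frac{1}{2}$)
$w{\left(G \right)} = 2 G \left(-4 + G\right)$
$v{\left(B \right)} = 2 B \left(\frac{9}{2} + B\right)$ ($v{\left(B \right)} = \left(B + B\right) \left(B + 2 \left(- \frac{1}{2}\right) \left(-4 - \frac{1}{2}\right)\right) = 2 B \left(B + 2 \left(- \frac{1}{2}\right) \left(- \frac{9}{2}\right)\right) = 2 B \left(B + \frac{9}{2}\right) = 2 B \left(\frac{9}{2} + B\right)$)
$\left(v{\left(T{\left(-2,3 \right)} \right)} - 42\right)^{2} = \left(3 \left(9 + 2 \cdot 3\right) - 42\right)^{2} = \left(3 \left(9 + 6\right) - 42\right)^{2} = \left(3 \cdot 15 - 42\right)^{2} = \left(45 - 42\right)^{2} = 3^{2} = 9$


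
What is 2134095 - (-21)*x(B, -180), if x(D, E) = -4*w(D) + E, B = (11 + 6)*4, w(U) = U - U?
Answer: 2130315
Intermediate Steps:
w(U) = 0
B = 68 (B = 17*4 = 68)
x(D, E) = E (x(D, E) = -4*0 + E = 0 + E = E)
2134095 - (-21)*x(B, -180) = 2134095 - (-21)*(-180) = 2134095 - 1*3780 = 2134095 - 3780 = 2130315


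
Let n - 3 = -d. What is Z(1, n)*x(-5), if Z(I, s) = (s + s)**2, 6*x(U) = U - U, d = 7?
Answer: 0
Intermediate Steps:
x(U) = 0 (x(U) = (U - U)/6 = (1/6)*0 = 0)
n = -4 (n = 3 - 1*7 = 3 - 7 = -4)
Z(I, s) = 4*s**2 (Z(I, s) = (2*s)**2 = 4*s**2)
Z(1, n)*x(-5) = (4*(-4)**2)*0 = (4*16)*0 = 64*0 = 0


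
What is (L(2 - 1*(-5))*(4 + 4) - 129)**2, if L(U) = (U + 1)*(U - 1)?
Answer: 65025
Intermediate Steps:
L(U) = (1 + U)*(-1 + U)
(L(2 - 1*(-5))*(4 + 4) - 129)**2 = ((-1 + (2 - 1*(-5))**2)*(4 + 4) - 129)**2 = ((-1 + (2 + 5)**2)*8 - 129)**2 = ((-1 + 7**2)*8 - 129)**2 = ((-1 + 49)*8 - 129)**2 = (48*8 - 129)**2 = (384 - 129)**2 = 255**2 = 65025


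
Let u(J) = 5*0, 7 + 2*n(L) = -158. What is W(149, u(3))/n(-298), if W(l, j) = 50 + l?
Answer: -398/165 ≈ -2.4121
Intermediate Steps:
n(L) = -165/2 (n(L) = -7/2 + (½)*(-158) = -7/2 - 79 = -165/2)
u(J) = 0
W(149, u(3))/n(-298) = (50 + 149)/(-165/2) = 199*(-2/165) = -398/165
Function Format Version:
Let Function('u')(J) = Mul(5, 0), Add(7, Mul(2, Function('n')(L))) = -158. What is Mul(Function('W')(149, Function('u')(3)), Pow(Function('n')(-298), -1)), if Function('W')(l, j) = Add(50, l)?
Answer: Rational(-398, 165) ≈ -2.4121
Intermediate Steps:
Function('n')(L) = Rational(-165, 2) (Function('n')(L) = Add(Rational(-7, 2), Mul(Rational(1, 2), -158)) = Add(Rational(-7, 2), -79) = Rational(-165, 2))
Function('u')(J) = 0
Mul(Function('W')(149, Function('u')(3)), Pow(Function('n')(-298), -1)) = Mul(Add(50, 149), Pow(Rational(-165, 2), -1)) = Mul(199, Rational(-2, 165)) = Rational(-398, 165)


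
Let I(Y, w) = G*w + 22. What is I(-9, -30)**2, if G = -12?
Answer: 145924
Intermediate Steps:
I(Y, w) = 22 - 12*w (I(Y, w) = -12*w + 22 = 22 - 12*w)
I(-9, -30)**2 = (22 - 12*(-30))**2 = (22 + 360)**2 = 382**2 = 145924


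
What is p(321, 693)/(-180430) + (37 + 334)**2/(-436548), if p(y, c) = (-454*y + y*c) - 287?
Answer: -4157200169/5626168260 ≈ -0.73890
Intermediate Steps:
p(y, c) = -287 - 454*y + c*y (p(y, c) = (-454*y + c*y) - 287 = -287 - 454*y + c*y)
p(321, 693)/(-180430) + (37 + 334)**2/(-436548) = (-287 - 454*321 + 693*321)/(-180430) + (37 + 334)**2/(-436548) = (-287 - 145734 + 222453)*(-1/180430) + 371**2*(-1/436548) = 76432*(-1/180430) + 137641*(-1/436548) = -38216/90215 - 19663/62364 = -4157200169/5626168260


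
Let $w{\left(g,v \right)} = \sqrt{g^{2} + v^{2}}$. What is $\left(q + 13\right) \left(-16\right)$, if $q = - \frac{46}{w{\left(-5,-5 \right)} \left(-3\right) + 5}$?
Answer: $- \frac{18416}{85} - \frac{2208 \sqrt{2}}{85} \approx -253.4$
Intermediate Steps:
$q = - \frac{46}{5 - 15 \sqrt{2}}$ ($q = - \frac{46}{\sqrt{\left(-5\right)^{2} + \left(-5\right)^{2}} \left(-3\right) + 5} = - \frac{46}{\sqrt{25 + 25} \left(-3\right) + 5} = - \frac{46}{\sqrt{50} \left(-3\right) + 5} = - \frac{46}{5 \sqrt{2} \left(-3\right) + 5} = - \frac{46}{- 15 \sqrt{2} + 5} = - \frac{46}{5 - 15 \sqrt{2}} \approx 2.8372$)
$\left(q + 13\right) \left(-16\right) = \left(\left(\frac{46}{85} + \frac{138 \sqrt{2}}{85}\right) + 13\right) \left(-16\right) = \left(\frac{1151}{85} + \frac{138 \sqrt{2}}{85}\right) \left(-16\right) = - \frac{18416}{85} - \frac{2208 \sqrt{2}}{85}$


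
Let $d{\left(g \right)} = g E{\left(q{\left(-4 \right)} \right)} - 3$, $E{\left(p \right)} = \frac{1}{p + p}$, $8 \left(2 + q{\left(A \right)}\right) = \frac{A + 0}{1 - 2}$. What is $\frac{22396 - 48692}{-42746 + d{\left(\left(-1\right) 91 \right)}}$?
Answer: $\frac{19722}{32039} \approx 0.61556$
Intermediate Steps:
$q{\left(A \right)} = -2 - \frac{A}{8}$ ($q{\left(A \right)} = -2 + \frac{\left(A + 0\right) \frac{1}{1 - 2}}{8} = -2 + \frac{A \frac{1}{-1}}{8} = -2 + \frac{A \left(-1\right)}{8} = -2 + \frac{\left(-1\right) A}{8} = -2 - \frac{A}{8}$)
$E{\left(p \right)} = \frac{1}{2 p}$
$d{\left(g \right)} = -3 - \frac{g}{3}$ ($d{\left(g \right)} = g \frac{1}{2 \left(-2 - - \frac{1}{2}\right)} - 3 = g \frac{1}{2 \left(-2 + \frac{1}{2}\right)} - 3 = g \frac{1}{2 \left(- \frac{3}{2}\right)} - 3 = g \frac{1}{2} \left(- \frac{2}{3}\right) - 3 = g \left(- \frac{1}{3}\right) - 3 = - \frac{g}{3} - 3 = -3 - \frac{g}{3}$)
$\frac{22396 - 48692}{-42746 + d{\left(\left(-1\right) 91 \right)}} = \frac{22396 - 48692}{-42746 - \left(3 + \frac{\left(-1\right) 91}{3}\right)} = - \frac{26296}{-42746 - - \frac{82}{3}} = - \frac{26296}{-42746 + \left(-3 + \frac{91}{3}\right)} = - \frac{26296}{-42746 + \frac{82}{3}} = - \frac{26296}{- \frac{128156}{3}} = \left(-26296\right) \left(- \frac{3}{128156}\right) = \frac{19722}{32039}$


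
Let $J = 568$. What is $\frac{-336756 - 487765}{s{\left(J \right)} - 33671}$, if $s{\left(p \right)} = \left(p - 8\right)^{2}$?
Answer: $- \frac{824521}{279929} \approx -2.9455$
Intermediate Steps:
$s{\left(p \right)} = \left(-8 + p\right)^{2}$
$\frac{-336756 - 487765}{s{\left(J \right)} - 33671} = \frac{-336756 - 487765}{\left(-8 + 568\right)^{2} - 33671} = - \frac{824521}{560^{2} - 33671} = - \frac{824521}{313600 - 33671} = - \frac{824521}{279929}$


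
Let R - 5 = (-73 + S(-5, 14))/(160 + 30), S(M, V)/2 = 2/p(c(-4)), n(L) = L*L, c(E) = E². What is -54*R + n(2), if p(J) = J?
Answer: -93223/380 ≈ -245.32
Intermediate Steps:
n(L) = L²
S(M, V) = ¼ (S(M, V) = 2*(2/((-4)²)) = 2*(2/16) = 2*(2*(1/16)) = 2*(⅛) = ¼)
R = 3509/760 (R = 5 + (-73 + ¼)/(160 + 30) = 5 - 291/4/190 = 5 - 291/4*1/190 = 5 - 291/760 = 3509/760 ≈ 4.6171)
-54*R + n(2) = -54*3509/760 + 2² = -94743/380 + 4 = -93223/380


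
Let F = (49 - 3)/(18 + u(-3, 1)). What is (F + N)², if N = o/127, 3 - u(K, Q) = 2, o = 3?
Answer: 34798201/5822569 ≈ 5.9764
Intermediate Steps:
u(K, Q) = 1 (u(K, Q) = 3 - 1*2 = 3 - 2 = 1)
F = 46/19 (F = (49 - 3)/(18 + 1) = 46/19 ≈ 2.4211)
N = 3/127 ≈ 0.023622
(F + N)² = (46/19 + 3/127)² = (5899/2413)² = 34798201/5822569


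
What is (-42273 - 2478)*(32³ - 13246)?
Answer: -873629022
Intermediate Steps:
(-42273 - 2478)*(32³ - 13246) = -44751*(32768 - 13246) = -44751*19522 = -873629022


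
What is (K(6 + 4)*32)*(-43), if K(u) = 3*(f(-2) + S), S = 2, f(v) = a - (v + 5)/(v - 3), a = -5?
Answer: 49536/5 ≈ 9907.2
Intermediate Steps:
f(v) = -5 - (5 + v)/(-3 + v) (f(v) = -5 - (v + 5)/(v - 3) = -5 - (5 + v)/(-3 + v))
K(u) = -36/5 (K(u) = 3*(2*(5 - 3*(-2))/(-3 - 2) + 2) = 3*(2*(5 + 6)/(-5) + 2) = 3*(2*(-1/5)*11 + 2) = 3*(-22/5 + 2) = 3*(-12/5) = -36/5)
(K(6 + 4)*32)*(-43) = -36/5*32*(-43) = -1152/5*(-43) = 49536/5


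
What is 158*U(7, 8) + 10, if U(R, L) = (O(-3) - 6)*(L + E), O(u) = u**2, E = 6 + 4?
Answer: 8542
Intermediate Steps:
E = 10
U(R, L) = 30 + 3*L (U(R, L) = ((-3)**2 - 6)*(L + 10) = (9 - 6)*(10 + L) = 3*(10 + L) = 30 + 3*L)
158*U(7, 8) + 10 = 158*(30 + 3*8) + 10 = 158*(30 + 24) + 10 = 158*54 + 10 = 8532 + 10 = 8542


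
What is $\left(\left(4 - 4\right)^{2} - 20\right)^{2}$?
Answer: $400$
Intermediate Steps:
$\left(\left(4 - 4\right)^{2} - 20\right)^{2} = \left(0^{2} - 20\right)^{2} = \left(0 - 20\right)^{2} = \left(-20\right)^{2} = 400$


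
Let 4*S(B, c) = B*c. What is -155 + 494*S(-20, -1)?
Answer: 2315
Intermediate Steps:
S(B, c) = B*c/4 (S(B, c) = (B*c)/4 = B*c/4)
-155 + 494*S(-20, -1) = -155 + 494*((¼)*(-20)*(-1)) = -155 + 494*5 = -155 + 2470 = 2315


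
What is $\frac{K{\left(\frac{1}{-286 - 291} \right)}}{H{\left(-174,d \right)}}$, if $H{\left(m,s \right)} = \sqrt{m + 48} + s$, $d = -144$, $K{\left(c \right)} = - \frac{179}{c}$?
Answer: $- \frac{826264}{1159} - \frac{103283 i \sqrt{14}}{6954} \approx -712.91 - 55.572 i$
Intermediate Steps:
$H{\left(m,s \right)} = s + \sqrt{48 + m}$ ($H{\left(m,s \right)} = \sqrt{48 + m} + s = s + \sqrt{48 + m}$)
$\frac{K{\left(\frac{1}{-286 - 291} \right)}}{H{\left(-174,d \right)}} = \frac{\left(-179\right) \frac{1}{\frac{1}{-286 - 291}}}{-144 + \sqrt{48 - 174}} = \frac{\left(-179\right) \frac{1}{\frac{1}{-577}}}{-144 + \sqrt{-126}} = \frac{\left(-179\right) \frac{1}{- \frac{1}{577}}}{-144 + 3 i \sqrt{14}} = \frac{\left(-179\right) \left(-577\right)}{-144 + 3 i \sqrt{14}} = \frac{103283}{-144 + 3 i \sqrt{14}}$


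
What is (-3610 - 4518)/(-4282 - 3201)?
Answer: 8128/7483 ≈ 1.0862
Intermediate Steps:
(-3610 - 4518)/(-4282 - 3201) = -8128/(-7483) = -8128*(-1/7483) = 8128/7483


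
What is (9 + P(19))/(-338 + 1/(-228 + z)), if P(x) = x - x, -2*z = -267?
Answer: -1701/63884 ≈ -0.026626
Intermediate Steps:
z = 267/2 (z = -½*(-267) = 267/2 ≈ 133.50)
P(x) = 0
(9 + P(19))/(-338 + 1/(-228 + z)) = (9 + 0)/(-338 + 1/(-228 + 267/2)) = 9/(-338 + 1/(-189/2)) = 9/(-338 - 2/189) = 9/(-63884/189) = 9*(-189/63884) = -1701/63884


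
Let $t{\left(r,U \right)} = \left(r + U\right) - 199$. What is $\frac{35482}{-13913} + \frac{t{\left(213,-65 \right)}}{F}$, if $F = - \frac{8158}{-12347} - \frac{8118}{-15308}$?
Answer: $- \frac{71050273796104}{1566016740965} \approx -45.37$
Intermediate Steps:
$t{\left(r,U \right)} = -199 + U + r$ ($t{\left(r,U \right)} = \left(U + r\right) - 199 = -199 + U + r$)
$F = \frac{112557805}{94503938}$ ($F = \left(-8158\right) \left(- \frac{1}{12347}\right) - - \frac{4059}{7654} = \frac{8158}{12347} + \frac{4059}{7654} = \frac{112557805}{94503938} \approx 1.191$)
$\frac{35482}{-13913} + \frac{t{\left(213,-65 \right)}}{F} = \frac{35482}{-13913} + \frac{-199 - 65 + 213}{\frac{112557805}{94503938}} = 35482 \left(- \frac{1}{13913}\right) - \frac{4819700838}{112557805} = - \frac{35482}{13913} - \frac{4819700838}{112557805} = - \frac{71050273796104}{1566016740965}$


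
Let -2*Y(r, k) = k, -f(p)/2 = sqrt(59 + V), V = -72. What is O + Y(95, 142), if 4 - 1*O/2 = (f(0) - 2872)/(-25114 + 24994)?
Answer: -1663/15 - I*sqrt(13)/30 ≈ -110.87 - 0.12019*I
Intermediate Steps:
f(p) = -2*I*sqrt(13) (f(p) = -2*sqrt(59 - 72) = -2*I*sqrt(13))
Y(r, k) = -k/2
O = -598/15 - I*sqrt(13)/30 (O = 8 - 2*(-2*I*sqrt(13) - 2872)/(-25114 + 24994) = 8 - 2*(-2872 - 2*I*sqrt(13))/(-120) = 8 - 2*(-2872 - 2*I*sqrt(13))*(-1)/120 = 8 - 2*(359/15 + I*sqrt(13)/60) = 8 + (-718/15 - I*sqrt(13)/30) = -598/15 - I*sqrt(13)/30 ≈ -39.867 - 0.12019*I)
O + Y(95, 142) = (-598/15 - I*sqrt(13)/30) - 1/2*142 = (-598/15 - I*sqrt(13)/30) - 71 = -1663/15 - I*sqrt(13)/30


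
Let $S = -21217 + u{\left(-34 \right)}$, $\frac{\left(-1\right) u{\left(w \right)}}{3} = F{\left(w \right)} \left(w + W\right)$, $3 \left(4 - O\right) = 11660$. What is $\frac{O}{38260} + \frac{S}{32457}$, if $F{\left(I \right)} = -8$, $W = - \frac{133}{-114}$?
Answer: $- \frac{241982753}{310451205} \approx -0.77946$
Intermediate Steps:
$O = - \frac{11648}{3}$ ($O = 4 - \frac{11660}{3} = - \frac{11648}{3} \approx -3882.7$)
$W = \frac{7}{6}$ ($W = \left(-133\right) \left(- \frac{1}{114}\right) = \frac{7}{6} \approx 1.1667$)
$u{\left(w \right)} = 28 + 24 w$ ($u{\left(w \right)} = - 3 \left(- 8 \left(w + \frac{7}{6}\right)\right) = - 3 \left(- 8 \left(\frac{7}{6} + w\right)\right) = - 3 \left(- \frac{28}{3} - 8 w\right) = 28 + 24 w$)
$S = -22005$ ($S = -21217 + \left(28 + 24 \left(-34\right)\right) = -21217 + \left(28 - 816\right) = -21217 - 788 = -22005$)
$\frac{O}{38260} + \frac{S}{32457} = - \frac{11648}{3 \cdot 38260} - \frac{22005}{32457} = \left(- \frac{11648}{3}\right) \frac{1}{38260} - \frac{7335}{10819} = - \frac{2912}{28695} - \frac{7335}{10819} = - \frac{241982753}{310451205}$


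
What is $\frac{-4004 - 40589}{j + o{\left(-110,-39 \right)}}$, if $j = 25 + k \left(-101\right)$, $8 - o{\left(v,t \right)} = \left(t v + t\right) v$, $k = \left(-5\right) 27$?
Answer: $- \frac{44593}{481278} \approx -0.092655$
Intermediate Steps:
$k = -135$
$o{\left(v,t \right)} = 8 - v \left(t + t v\right)$ ($o{\left(v,t \right)} = 8 - \left(t v + t\right) v = 8 - \left(t + t v\right) v = 8 - v \left(t + t v\right)$)
$j = 13660$ ($j = 25 - -13635 = 25 + 13635 = 13660$)
$\frac{-4004 - 40589}{j + o{\left(-110,-39 \right)}} = \frac{-4004 - 40589}{13660 - \left(-8 - 471900 + 4290\right)} = - \frac{44593}{13660 - \left(4282 - 471900\right)} = - \frac{44593}{13660 + \left(8 - 4290 + 471900\right)} = - \frac{44593}{13660 + 467618} = - \frac{44593}{481278}$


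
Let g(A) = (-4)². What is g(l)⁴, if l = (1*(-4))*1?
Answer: 65536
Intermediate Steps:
l = -4 (l = -4*1 = -4)
g(A) = 16
g(l)⁴ = 16⁴ = 65536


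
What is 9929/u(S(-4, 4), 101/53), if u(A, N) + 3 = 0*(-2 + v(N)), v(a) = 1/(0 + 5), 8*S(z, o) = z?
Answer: -9929/3 ≈ -3309.7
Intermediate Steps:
S(z, o) = z/8
v(a) = 1/5
u(A, N) = -3 (u(A, N) = -3 + 0*(-2 + 1/5) = -3 + 0*(-9/5) = -3 + 0 = -3)
9929/u(S(-4, 4), 101/53) = 9929/(-3) = 9929*(-1/3) = -9929/3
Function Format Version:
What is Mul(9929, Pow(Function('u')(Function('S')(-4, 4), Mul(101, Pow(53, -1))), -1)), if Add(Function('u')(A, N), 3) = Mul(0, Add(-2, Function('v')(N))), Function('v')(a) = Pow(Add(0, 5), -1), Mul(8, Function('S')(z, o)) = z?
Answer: Rational(-9929, 3) ≈ -3309.7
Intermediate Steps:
Function('S')(z, o) = Mul(Rational(1, 8), z)
Function('v')(a) = Rational(1, 5) (Function('v')(a) = Pow(5, -1) = Rational(1, 5))
Function('u')(A, N) = -3 (Function('u')(A, N) = Add(-3, Mul(0, Add(-2, Rational(1, 5)))) = Add(-3, Mul(0, Rational(-9, 5))) = Add(-3, 0) = -3)
Mul(9929, Pow(Function('u')(Function('S')(-4, 4), Mul(101, Pow(53, -1))), -1)) = Mul(9929, Pow(-3, -1)) = Mul(9929, Rational(-1, 3)) = Rational(-9929, 3)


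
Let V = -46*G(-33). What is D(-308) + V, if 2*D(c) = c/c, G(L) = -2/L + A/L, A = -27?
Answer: -2635/66 ≈ -39.924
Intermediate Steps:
G(L) = -29/L (G(L) = -2/L - 27/L = -29/L)
D(c) = 1/2 (D(c) = (c/c)/2 = (1/2)*1 = 1/2)
V = -1334/33 (V = -(-1334)/(-33) = -(-1334)*(-1)/33 = -46*29/33 = -1334/33 ≈ -40.424)
D(-308) + V = 1/2 - 1334/33 = -2635/66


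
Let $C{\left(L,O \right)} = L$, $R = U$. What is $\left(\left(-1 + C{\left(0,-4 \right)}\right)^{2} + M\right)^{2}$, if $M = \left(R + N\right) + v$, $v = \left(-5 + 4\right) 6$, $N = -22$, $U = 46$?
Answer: $361$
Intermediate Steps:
$R = 46$
$v = -6$ ($v = \left(-1\right) 6 = -6$)
$M = 18$ ($M = \left(46 - 22\right) - 6 = 24 - 6 = 18$)
$\left(\left(-1 + C{\left(0,-4 \right)}\right)^{2} + M\right)^{2} = \left(\left(-1 + 0\right)^{2} + 18\right)^{2} = \left(\left(-1\right)^{2} + 18\right)^{2} = \left(1 + 18\right)^{2} = 19^{2} = 361$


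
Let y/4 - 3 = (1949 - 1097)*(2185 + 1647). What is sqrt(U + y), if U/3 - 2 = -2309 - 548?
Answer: sqrt(13050903) ≈ 3612.6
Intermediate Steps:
y = 13059468 (y = 12 + 4*((1949 - 1097)*(2185 + 1647)) = 12 + 4*(852*3832) = 12 + 4*3264864 = 12 + 13059456 = 13059468)
U = -8565 (U = 6 + 3*(-2309 - 548) = 6 + 3*(-2857) = 6 - 8571 = -8565)
sqrt(U + y) = sqrt(-8565 + 13059468) = sqrt(13050903)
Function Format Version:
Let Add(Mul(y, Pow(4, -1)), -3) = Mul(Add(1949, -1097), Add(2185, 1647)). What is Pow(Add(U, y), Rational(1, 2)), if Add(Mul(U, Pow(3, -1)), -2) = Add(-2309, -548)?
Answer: Pow(13050903, Rational(1, 2)) ≈ 3612.6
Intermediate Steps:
y = 13059468 (y = Add(12, Mul(4, Mul(Add(1949, -1097), Add(2185, 1647)))) = Add(12, Mul(4, Mul(852, 3832))) = Add(12, Mul(4, 3264864)) = Add(12, 13059456) = 13059468)
U = -8565 (U = Add(6, Mul(3, Add(-2309, -548))) = Add(6, Mul(3, -2857)) = Add(6, -8571) = -8565)
Pow(Add(U, y), Rational(1, 2)) = Pow(Add(-8565, 13059468), Rational(1, 2)) = Pow(13050903, Rational(1, 2))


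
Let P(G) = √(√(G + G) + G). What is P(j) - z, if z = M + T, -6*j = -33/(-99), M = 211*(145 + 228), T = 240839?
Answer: -319542 + √(-2 + 12*I)/6 ≈ -3.1954e+5 + 0.44356*I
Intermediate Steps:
M = 78703 (M = 211*373 = 78703)
j = -1/18 (j = -(-11)/(2*(-99)) = -(-11)*(-1)/(2*99) = -⅙*⅓ = -1/18 ≈ -0.055556)
P(G) = √(G + √2*√G) (P(G) = √(√(2*G) + G) = √(√2*√G + G) = √(G + √2*√G))
z = 319542 (z = 78703 + 240839 = 319542)
P(j) - z = √(-1/18 + √2*√(-1/18)) - 1*319542 = √(-1/18 + √2*(I*√2/6)) - 319542 = √(-1/18 + I/3) - 319542 = -319542 + √(-1/18 + I/3)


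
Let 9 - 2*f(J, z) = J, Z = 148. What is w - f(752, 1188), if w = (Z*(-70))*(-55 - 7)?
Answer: 1285383/2 ≈ 6.4269e+5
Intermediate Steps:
f(J, z) = 9/2 - J/2
w = 642320 (w = (148*(-70))*(-55 - 7) = -10360*(-62) = 642320)
w - f(752, 1188) = 642320 - (9/2 - ½*752) = 642320 - (9/2 - 376) = 642320 - 1*(-743/2) = 642320 + 743/2 = 1285383/2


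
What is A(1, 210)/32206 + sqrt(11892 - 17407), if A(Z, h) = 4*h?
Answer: 420/16103 + I*sqrt(5515) ≈ 0.026082 + 74.263*I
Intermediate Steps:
A(1, 210)/32206 + sqrt(11892 - 17407) = (4*210)/32206 + sqrt(11892 - 17407) = 840*(1/32206) + sqrt(-5515) = 420/16103 + I*sqrt(5515)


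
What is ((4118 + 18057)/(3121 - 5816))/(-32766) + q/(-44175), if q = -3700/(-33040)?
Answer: 508549487/2045776774580 ≈ 0.00024858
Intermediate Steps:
q = 185/1652 (q = -3700*(-1/33040) = 185/1652 ≈ 0.11199)
((4118 + 18057)/(3121 - 5816))/(-32766) + q/(-44175) = ((4118 + 18057)/(3121 - 5816))/(-32766) + (185/1652)/(-44175) = (22175/(-2695))*(-1/32766) + (185/1652)*(-1/44175) = (22175*(-1/2695))*(-1/32766) - 37/14595420 = -4435/539*(-1/32766) - 37/14595420 = 4435/17660874 - 37/14595420 = 508549487/2045776774580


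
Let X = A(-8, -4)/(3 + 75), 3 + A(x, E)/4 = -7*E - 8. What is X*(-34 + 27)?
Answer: -238/39 ≈ -6.1026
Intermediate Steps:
A(x, E) = -44 - 28*E (A(x, E) = -12 + 4*(-7*E - 8) = -12 + 4*(-8 - 7*E) = -12 + (-32 - 28*E) = -44 - 28*E)
X = 34/39 (X = (-44 - 28*(-4))/(3 + 75) = (-44 + 112)/78 = 68*(1/78) = 34/39 ≈ 0.87179)
X*(-34 + 27) = 34*(-34 + 27)/39 = (34/39)*(-7) = -238/39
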